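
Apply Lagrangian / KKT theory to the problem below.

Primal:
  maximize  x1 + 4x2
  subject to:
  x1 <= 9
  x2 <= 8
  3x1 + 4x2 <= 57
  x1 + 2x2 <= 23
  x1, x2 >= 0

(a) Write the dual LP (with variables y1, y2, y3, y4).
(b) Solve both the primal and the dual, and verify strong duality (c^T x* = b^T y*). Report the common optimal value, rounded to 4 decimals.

The standard primal-dual pair for 'max c^T x s.t. A x <= b, x >= 0' is:
  Dual:  min b^T y  s.t.  A^T y >= c,  y >= 0.

So the dual LP is:
  minimize  9y1 + 8y2 + 57y3 + 23y4
  subject to:
    y1 + 3y3 + y4 >= 1
    y2 + 4y3 + 2y4 >= 4
    y1, y2, y3, y4 >= 0

Solving the primal: x* = (7, 8).
  primal value c^T x* = 39.
Solving the dual: y* = (0, 2, 0, 1).
  dual value b^T y* = 39.
Strong duality: c^T x* = b^T y*. Confirmed.

39


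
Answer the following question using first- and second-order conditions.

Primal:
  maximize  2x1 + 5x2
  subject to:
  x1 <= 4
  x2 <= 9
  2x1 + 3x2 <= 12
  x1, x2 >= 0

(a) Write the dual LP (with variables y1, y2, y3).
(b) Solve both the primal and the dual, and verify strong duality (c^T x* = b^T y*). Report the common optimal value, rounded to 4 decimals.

The standard primal-dual pair for 'max c^T x s.t. A x <= b, x >= 0' is:
  Dual:  min b^T y  s.t.  A^T y >= c,  y >= 0.

So the dual LP is:
  minimize  4y1 + 9y2 + 12y3
  subject to:
    y1 + 2y3 >= 2
    y2 + 3y3 >= 5
    y1, y2, y3 >= 0

Solving the primal: x* = (0, 4).
  primal value c^T x* = 20.
Solving the dual: y* = (0, 0, 1.6667).
  dual value b^T y* = 20.
Strong duality: c^T x* = b^T y*. Confirmed.

20


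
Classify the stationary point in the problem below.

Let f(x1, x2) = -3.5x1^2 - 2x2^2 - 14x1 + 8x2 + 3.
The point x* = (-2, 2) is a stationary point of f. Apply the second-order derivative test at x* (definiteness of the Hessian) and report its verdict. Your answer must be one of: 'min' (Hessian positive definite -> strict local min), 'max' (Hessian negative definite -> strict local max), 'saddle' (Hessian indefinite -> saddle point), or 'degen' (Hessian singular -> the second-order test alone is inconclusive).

Compute the Hessian H = grad^2 f:
  H = [[-7, 0], [0, -4]]
Verify stationarity: grad f(x*) = H x* + g = (0, 0).
Eigenvalues of H: -7, -4.
Both eigenvalues < 0, so H is negative definite -> x* is a strict local max.

max


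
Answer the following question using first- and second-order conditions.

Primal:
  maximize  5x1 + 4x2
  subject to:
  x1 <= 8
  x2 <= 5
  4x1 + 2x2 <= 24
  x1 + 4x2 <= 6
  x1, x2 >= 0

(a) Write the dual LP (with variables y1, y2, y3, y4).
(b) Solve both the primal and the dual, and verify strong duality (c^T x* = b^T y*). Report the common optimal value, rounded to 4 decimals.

The standard primal-dual pair for 'max c^T x s.t. A x <= b, x >= 0' is:
  Dual:  min b^T y  s.t.  A^T y >= c,  y >= 0.

So the dual LP is:
  minimize  8y1 + 5y2 + 24y3 + 6y4
  subject to:
    y1 + 4y3 + y4 >= 5
    y2 + 2y3 + 4y4 >= 4
    y1, y2, y3, y4 >= 0

Solving the primal: x* = (6, 0).
  primal value c^T x* = 30.
Solving the dual: y* = (0, 0, 0, 5).
  dual value b^T y* = 30.
Strong duality: c^T x* = b^T y*. Confirmed.

30


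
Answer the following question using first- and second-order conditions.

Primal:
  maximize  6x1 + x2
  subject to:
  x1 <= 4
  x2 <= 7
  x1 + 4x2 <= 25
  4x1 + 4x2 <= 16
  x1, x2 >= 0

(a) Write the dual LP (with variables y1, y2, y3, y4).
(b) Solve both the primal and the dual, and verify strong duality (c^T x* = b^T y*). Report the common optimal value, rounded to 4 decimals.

The standard primal-dual pair for 'max c^T x s.t. A x <= b, x >= 0' is:
  Dual:  min b^T y  s.t.  A^T y >= c,  y >= 0.

So the dual LP is:
  minimize  4y1 + 7y2 + 25y3 + 16y4
  subject to:
    y1 + y3 + 4y4 >= 6
    y2 + 4y3 + 4y4 >= 1
    y1, y2, y3, y4 >= 0

Solving the primal: x* = (4, 0).
  primal value c^T x* = 24.
Solving the dual: y* = (5, 0, 0, 0.25).
  dual value b^T y* = 24.
Strong duality: c^T x* = b^T y*. Confirmed.

24


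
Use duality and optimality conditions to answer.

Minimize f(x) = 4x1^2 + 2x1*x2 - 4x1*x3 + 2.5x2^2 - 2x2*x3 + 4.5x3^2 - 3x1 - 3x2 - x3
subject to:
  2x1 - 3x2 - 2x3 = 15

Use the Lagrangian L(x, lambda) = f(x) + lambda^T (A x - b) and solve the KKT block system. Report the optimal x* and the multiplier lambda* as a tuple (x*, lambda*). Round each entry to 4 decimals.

Form the Lagrangian:
  L(x, lambda) = (1/2) x^T Q x + c^T x + lambda^T (A x - b)
Stationarity (grad_x L = 0): Q x + c + A^T lambda = 0.
Primal feasibility: A x = b.

This gives the KKT block system:
  [ Q   A^T ] [ x     ]   [-c ]
  [ A    0  ] [ lambda ] = [ b ]

Solving the linear system:
  x*      = (1.9389, -3.2067, -0.7511)
  lambda* = (-4.5511)
  f(x*)   = 36.4106

x* = (1.9389, -3.2067, -0.7511), lambda* = (-4.5511)


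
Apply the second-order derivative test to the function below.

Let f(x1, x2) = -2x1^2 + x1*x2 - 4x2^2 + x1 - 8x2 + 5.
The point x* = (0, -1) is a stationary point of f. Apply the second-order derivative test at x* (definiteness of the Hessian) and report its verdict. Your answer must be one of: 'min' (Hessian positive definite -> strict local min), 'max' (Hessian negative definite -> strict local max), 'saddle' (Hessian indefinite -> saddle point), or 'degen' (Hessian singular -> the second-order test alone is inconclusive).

Compute the Hessian H = grad^2 f:
  H = [[-4, 1], [1, -8]]
Verify stationarity: grad f(x*) = H x* + g = (0, 0).
Eigenvalues of H: -8.2361, -3.7639.
Both eigenvalues < 0, so H is negative definite -> x* is a strict local max.

max


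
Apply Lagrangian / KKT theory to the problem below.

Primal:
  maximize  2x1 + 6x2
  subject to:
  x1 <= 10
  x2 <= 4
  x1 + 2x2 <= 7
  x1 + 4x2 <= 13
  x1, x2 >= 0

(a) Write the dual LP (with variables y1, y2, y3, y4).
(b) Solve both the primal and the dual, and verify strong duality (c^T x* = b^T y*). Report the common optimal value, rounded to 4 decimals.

The standard primal-dual pair for 'max c^T x s.t. A x <= b, x >= 0' is:
  Dual:  min b^T y  s.t.  A^T y >= c,  y >= 0.

So the dual LP is:
  minimize  10y1 + 4y2 + 7y3 + 13y4
  subject to:
    y1 + y3 + y4 >= 2
    y2 + 2y3 + 4y4 >= 6
    y1, y2, y3, y4 >= 0

Solving the primal: x* = (1, 3).
  primal value c^T x* = 20.
Solving the dual: y* = (0, 0, 1, 1).
  dual value b^T y* = 20.
Strong duality: c^T x* = b^T y*. Confirmed.

20


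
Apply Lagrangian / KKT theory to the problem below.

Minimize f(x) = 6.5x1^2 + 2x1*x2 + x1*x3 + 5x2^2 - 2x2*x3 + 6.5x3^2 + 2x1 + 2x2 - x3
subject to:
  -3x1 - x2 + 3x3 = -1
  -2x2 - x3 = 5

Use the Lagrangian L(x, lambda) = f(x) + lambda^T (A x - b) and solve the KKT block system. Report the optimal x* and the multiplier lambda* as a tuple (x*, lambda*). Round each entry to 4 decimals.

Form the Lagrangian:
  L(x, lambda) = (1/2) x^T Q x + c^T x + lambda^T (A x - b)
Stationarity (grad_x L = 0): Q x + c + A^T lambda = 0.
Primal feasibility: A x = b.

This gives the KKT block system:
  [ Q   A^T ] [ x     ]   [-c ]
  [ A    0  ] [ lambda ] = [ b ]

Solving the linear system:
  x*      = (0.1823, -2.0781, -0.8437)
  lambda* = (-0.2099, -8.2597)
  f(x*)   = 19.0702

x* = (0.1823, -2.0781, -0.8437), lambda* = (-0.2099, -8.2597)


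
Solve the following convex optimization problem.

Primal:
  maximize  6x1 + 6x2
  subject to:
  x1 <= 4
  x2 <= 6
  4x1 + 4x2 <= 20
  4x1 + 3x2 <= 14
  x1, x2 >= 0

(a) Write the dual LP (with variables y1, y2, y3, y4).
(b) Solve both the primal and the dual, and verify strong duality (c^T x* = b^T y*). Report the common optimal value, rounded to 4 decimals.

The standard primal-dual pair for 'max c^T x s.t. A x <= b, x >= 0' is:
  Dual:  min b^T y  s.t.  A^T y >= c,  y >= 0.

So the dual LP is:
  minimize  4y1 + 6y2 + 20y3 + 14y4
  subject to:
    y1 + 4y3 + 4y4 >= 6
    y2 + 4y3 + 3y4 >= 6
    y1, y2, y3, y4 >= 0

Solving the primal: x* = (0, 4.6667).
  primal value c^T x* = 28.
Solving the dual: y* = (0, 0, 0, 2).
  dual value b^T y* = 28.
Strong duality: c^T x* = b^T y*. Confirmed.

28


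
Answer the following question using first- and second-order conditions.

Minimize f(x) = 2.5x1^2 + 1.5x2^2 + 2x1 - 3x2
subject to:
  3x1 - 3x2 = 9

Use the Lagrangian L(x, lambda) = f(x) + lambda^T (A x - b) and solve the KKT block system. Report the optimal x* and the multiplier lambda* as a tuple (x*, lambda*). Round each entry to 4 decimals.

Form the Lagrangian:
  L(x, lambda) = (1/2) x^T Q x + c^T x + lambda^T (A x - b)
Stationarity (grad_x L = 0): Q x + c + A^T lambda = 0.
Primal feasibility: A x = b.

This gives the KKT block system:
  [ Q   A^T ] [ x     ]   [-c ]
  [ A    0  ] [ lambda ] = [ b ]

Solving the linear system:
  x*      = (1.25, -1.75)
  lambda* = (-2.75)
  f(x*)   = 16.25

x* = (1.25, -1.75), lambda* = (-2.75)


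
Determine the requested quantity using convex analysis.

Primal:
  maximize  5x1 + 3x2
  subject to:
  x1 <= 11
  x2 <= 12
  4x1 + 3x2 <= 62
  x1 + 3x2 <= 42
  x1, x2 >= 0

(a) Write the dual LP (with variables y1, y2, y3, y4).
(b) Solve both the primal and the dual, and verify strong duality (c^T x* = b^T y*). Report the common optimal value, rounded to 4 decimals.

The standard primal-dual pair for 'max c^T x s.t. A x <= b, x >= 0' is:
  Dual:  min b^T y  s.t.  A^T y >= c,  y >= 0.

So the dual LP is:
  minimize  11y1 + 12y2 + 62y3 + 42y4
  subject to:
    y1 + 4y3 + y4 >= 5
    y2 + 3y3 + 3y4 >= 3
    y1, y2, y3, y4 >= 0

Solving the primal: x* = (11, 6).
  primal value c^T x* = 73.
Solving the dual: y* = (1, 0, 1, 0).
  dual value b^T y* = 73.
Strong duality: c^T x* = b^T y*. Confirmed.

73


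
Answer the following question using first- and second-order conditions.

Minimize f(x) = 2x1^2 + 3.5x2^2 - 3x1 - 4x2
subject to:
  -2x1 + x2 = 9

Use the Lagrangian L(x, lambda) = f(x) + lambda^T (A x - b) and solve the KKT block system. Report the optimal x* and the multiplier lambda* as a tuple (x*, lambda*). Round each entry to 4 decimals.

Form the Lagrangian:
  L(x, lambda) = (1/2) x^T Q x + c^T x + lambda^T (A x - b)
Stationarity (grad_x L = 0): Q x + c + A^T lambda = 0.
Primal feasibility: A x = b.

This gives the KKT block system:
  [ Q   A^T ] [ x     ]   [-c ]
  [ A    0  ] [ lambda ] = [ b ]

Solving the linear system:
  x*      = (-3.5938, 1.8125)
  lambda* = (-8.6875)
  f(x*)   = 40.8594

x* = (-3.5938, 1.8125), lambda* = (-8.6875)


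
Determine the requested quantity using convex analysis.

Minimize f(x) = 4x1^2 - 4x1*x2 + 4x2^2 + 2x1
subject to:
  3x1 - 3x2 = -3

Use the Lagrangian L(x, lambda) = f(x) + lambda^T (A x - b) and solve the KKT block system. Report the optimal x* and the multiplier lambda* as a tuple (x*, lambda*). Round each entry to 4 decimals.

Form the Lagrangian:
  L(x, lambda) = (1/2) x^T Q x + c^T x + lambda^T (A x - b)
Stationarity (grad_x L = 0): Q x + c + A^T lambda = 0.
Primal feasibility: A x = b.

This gives the KKT block system:
  [ Q   A^T ] [ x     ]   [-c ]
  [ A    0  ] [ lambda ] = [ b ]

Solving the linear system:
  x*      = (-0.75, 0.25)
  lambda* = (1.6667)
  f(x*)   = 1.75

x* = (-0.75, 0.25), lambda* = (1.6667)


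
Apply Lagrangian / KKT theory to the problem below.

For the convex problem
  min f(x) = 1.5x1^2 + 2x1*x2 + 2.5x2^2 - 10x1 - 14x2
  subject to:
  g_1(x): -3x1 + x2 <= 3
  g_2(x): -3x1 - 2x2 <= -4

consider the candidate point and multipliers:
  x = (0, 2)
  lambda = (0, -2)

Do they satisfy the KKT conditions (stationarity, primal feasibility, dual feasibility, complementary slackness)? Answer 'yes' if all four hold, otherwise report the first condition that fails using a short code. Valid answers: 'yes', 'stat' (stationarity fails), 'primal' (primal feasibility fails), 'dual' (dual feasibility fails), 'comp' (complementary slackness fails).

Gradient of f: grad f(x) = Q x + c = (-6, -4)
Constraint values g_i(x) = a_i^T x - b_i:
  g_1((0, 2)) = -1
  g_2((0, 2)) = 0
Stationarity residual: grad f(x) + sum_i lambda_i a_i = (0, 0)
  -> stationarity OK
Primal feasibility (all g_i <= 0): OK
Dual feasibility (all lambda_i >= 0): FAILS
Complementary slackness (lambda_i * g_i(x) = 0 for all i): OK

Verdict: the first failing condition is dual_feasibility -> dual.

dual


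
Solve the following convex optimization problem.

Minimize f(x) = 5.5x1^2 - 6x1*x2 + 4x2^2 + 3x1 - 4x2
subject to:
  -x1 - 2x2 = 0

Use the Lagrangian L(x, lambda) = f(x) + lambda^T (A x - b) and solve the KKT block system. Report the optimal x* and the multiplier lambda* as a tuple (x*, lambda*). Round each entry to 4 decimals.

Form the Lagrangian:
  L(x, lambda) = (1/2) x^T Q x + c^T x + lambda^T (A x - b)
Stationarity (grad_x L = 0): Q x + c + A^T lambda = 0.
Primal feasibility: A x = b.

This gives the KKT block system:
  [ Q   A^T ] [ x     ]   [-c ]
  [ A    0  ] [ lambda ] = [ b ]

Solving the linear system:
  x*      = (-0.2632, 0.1316)
  lambda* = (-0.6842)
  f(x*)   = -0.6579

x* = (-0.2632, 0.1316), lambda* = (-0.6842)


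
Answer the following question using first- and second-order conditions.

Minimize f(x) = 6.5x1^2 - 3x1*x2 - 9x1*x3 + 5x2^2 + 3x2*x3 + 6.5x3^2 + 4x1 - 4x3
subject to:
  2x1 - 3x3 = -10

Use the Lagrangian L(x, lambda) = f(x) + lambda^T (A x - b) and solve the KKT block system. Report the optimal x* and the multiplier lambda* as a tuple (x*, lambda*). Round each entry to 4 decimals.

Form the Lagrangian:
  L(x, lambda) = (1/2) x^T Q x + c^T x + lambda^T (A x - b)
Stationarity (grad_x L = 0): Q x + c + A^T lambda = 0.
Primal feasibility: A x = b.

This gives the KKT block system:
  [ Q   A^T ] [ x     ]   [-c ]
  [ A    0  ] [ lambda ] = [ b ]

Solving the linear system:
  x*      = (-0.183, -1.0183, 3.2113)
  lambda* = (12.1131)
  f(x*)   = 53.777

x* = (-0.183, -1.0183, 3.2113), lambda* = (12.1131)


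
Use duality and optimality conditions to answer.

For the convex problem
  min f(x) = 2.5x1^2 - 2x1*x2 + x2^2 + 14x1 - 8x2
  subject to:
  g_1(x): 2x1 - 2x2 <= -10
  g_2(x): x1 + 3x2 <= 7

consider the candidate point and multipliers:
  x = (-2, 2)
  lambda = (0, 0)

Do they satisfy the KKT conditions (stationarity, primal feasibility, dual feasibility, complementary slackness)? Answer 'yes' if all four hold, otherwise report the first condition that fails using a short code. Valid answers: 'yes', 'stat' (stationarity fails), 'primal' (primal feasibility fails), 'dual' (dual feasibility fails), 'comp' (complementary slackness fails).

Gradient of f: grad f(x) = Q x + c = (0, 0)
Constraint values g_i(x) = a_i^T x - b_i:
  g_1((-2, 2)) = 2
  g_2((-2, 2)) = -3
Stationarity residual: grad f(x) + sum_i lambda_i a_i = (0, 0)
  -> stationarity OK
Primal feasibility (all g_i <= 0): FAILS
Dual feasibility (all lambda_i >= 0): OK
Complementary slackness (lambda_i * g_i(x) = 0 for all i): OK

Verdict: the first failing condition is primal_feasibility -> primal.

primal


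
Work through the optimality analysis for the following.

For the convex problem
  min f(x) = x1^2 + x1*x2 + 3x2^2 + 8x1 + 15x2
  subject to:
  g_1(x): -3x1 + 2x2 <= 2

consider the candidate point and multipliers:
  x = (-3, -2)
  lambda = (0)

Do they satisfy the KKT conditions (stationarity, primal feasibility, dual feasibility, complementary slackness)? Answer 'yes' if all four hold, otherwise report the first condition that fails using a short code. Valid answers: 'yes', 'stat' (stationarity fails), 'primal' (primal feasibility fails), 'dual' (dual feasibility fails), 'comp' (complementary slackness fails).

Gradient of f: grad f(x) = Q x + c = (0, 0)
Constraint values g_i(x) = a_i^T x - b_i:
  g_1((-3, -2)) = 3
Stationarity residual: grad f(x) + sum_i lambda_i a_i = (0, 0)
  -> stationarity OK
Primal feasibility (all g_i <= 0): FAILS
Dual feasibility (all lambda_i >= 0): OK
Complementary slackness (lambda_i * g_i(x) = 0 for all i): OK

Verdict: the first failing condition is primal_feasibility -> primal.

primal


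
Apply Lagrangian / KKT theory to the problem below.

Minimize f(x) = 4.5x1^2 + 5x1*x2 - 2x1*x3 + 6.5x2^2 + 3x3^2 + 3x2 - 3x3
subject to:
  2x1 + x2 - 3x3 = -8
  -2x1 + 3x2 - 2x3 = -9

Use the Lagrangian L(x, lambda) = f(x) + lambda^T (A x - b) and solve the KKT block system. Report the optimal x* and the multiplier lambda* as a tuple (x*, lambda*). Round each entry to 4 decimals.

Form the Lagrangian:
  L(x, lambda) = (1/2) x^T Q x + c^T x + lambda^T (A x - b)
Stationarity (grad_x L = 0): Q x + c + A^T lambda = 0.
Primal feasibility: A x = b.

This gives the KKT block system:
  [ Q   A^T ] [ x     ]   [-c ]
  [ A    0  ] [ lambda ] = [ b ]

Solving the linear system:
  x*      = (0.4856, -0.8777, 2.6978)
  lambda* = (3.526, 0.8189)
  f(x*)   = 12.4256

x* = (0.4856, -0.8777, 2.6978), lambda* = (3.526, 0.8189)


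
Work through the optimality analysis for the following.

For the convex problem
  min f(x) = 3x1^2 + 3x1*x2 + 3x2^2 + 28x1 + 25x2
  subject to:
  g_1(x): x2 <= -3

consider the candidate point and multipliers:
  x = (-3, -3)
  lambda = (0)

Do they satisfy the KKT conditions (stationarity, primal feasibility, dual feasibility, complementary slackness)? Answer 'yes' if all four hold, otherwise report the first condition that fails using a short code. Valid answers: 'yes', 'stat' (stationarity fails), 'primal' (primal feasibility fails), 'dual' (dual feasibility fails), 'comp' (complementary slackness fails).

Gradient of f: grad f(x) = Q x + c = (1, -2)
Constraint values g_i(x) = a_i^T x - b_i:
  g_1((-3, -3)) = 0
Stationarity residual: grad f(x) + sum_i lambda_i a_i = (1, -2)
  -> stationarity FAILS
Primal feasibility (all g_i <= 0): OK
Dual feasibility (all lambda_i >= 0): OK
Complementary slackness (lambda_i * g_i(x) = 0 for all i): OK

Verdict: the first failing condition is stationarity -> stat.

stat


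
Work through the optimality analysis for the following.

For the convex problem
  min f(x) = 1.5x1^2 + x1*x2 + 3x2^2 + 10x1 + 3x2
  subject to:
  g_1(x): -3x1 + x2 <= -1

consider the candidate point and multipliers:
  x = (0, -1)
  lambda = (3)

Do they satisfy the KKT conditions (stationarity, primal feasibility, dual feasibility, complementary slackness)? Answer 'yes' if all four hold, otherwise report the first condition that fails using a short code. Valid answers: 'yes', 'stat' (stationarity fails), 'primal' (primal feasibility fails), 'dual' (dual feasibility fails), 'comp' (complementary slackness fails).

Gradient of f: grad f(x) = Q x + c = (9, -3)
Constraint values g_i(x) = a_i^T x - b_i:
  g_1((0, -1)) = 0
Stationarity residual: grad f(x) + sum_i lambda_i a_i = (0, 0)
  -> stationarity OK
Primal feasibility (all g_i <= 0): OK
Dual feasibility (all lambda_i >= 0): OK
Complementary slackness (lambda_i * g_i(x) = 0 for all i): OK

Verdict: yes, KKT holds.

yes


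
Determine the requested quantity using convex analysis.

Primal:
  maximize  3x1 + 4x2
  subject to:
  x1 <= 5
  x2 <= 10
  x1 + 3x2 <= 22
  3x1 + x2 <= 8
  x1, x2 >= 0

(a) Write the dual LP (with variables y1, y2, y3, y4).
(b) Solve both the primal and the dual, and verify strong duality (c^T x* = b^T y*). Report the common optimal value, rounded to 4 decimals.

The standard primal-dual pair for 'max c^T x s.t. A x <= b, x >= 0' is:
  Dual:  min b^T y  s.t.  A^T y >= c,  y >= 0.

So the dual LP is:
  minimize  5y1 + 10y2 + 22y3 + 8y4
  subject to:
    y1 + y3 + 3y4 >= 3
    y2 + 3y3 + y4 >= 4
    y1, y2, y3, y4 >= 0

Solving the primal: x* = (0.25, 7.25).
  primal value c^T x* = 29.75.
Solving the dual: y* = (0, 0, 1.125, 0.625).
  dual value b^T y* = 29.75.
Strong duality: c^T x* = b^T y*. Confirmed.

29.75


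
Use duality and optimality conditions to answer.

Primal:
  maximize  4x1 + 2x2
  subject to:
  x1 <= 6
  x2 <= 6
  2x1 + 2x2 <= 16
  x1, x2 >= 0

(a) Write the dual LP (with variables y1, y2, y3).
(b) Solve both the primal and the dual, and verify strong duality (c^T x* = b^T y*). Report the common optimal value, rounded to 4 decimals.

The standard primal-dual pair for 'max c^T x s.t. A x <= b, x >= 0' is:
  Dual:  min b^T y  s.t.  A^T y >= c,  y >= 0.

So the dual LP is:
  minimize  6y1 + 6y2 + 16y3
  subject to:
    y1 + 2y3 >= 4
    y2 + 2y3 >= 2
    y1, y2, y3 >= 0

Solving the primal: x* = (6, 2).
  primal value c^T x* = 28.
Solving the dual: y* = (2, 0, 1).
  dual value b^T y* = 28.
Strong duality: c^T x* = b^T y*. Confirmed.

28


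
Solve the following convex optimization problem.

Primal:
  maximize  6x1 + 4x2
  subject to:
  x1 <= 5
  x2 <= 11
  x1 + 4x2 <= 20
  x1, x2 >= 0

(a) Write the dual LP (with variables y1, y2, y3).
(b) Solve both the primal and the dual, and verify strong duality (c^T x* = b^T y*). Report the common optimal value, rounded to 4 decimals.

The standard primal-dual pair for 'max c^T x s.t. A x <= b, x >= 0' is:
  Dual:  min b^T y  s.t.  A^T y >= c,  y >= 0.

So the dual LP is:
  minimize  5y1 + 11y2 + 20y3
  subject to:
    y1 + y3 >= 6
    y2 + 4y3 >= 4
    y1, y2, y3 >= 0

Solving the primal: x* = (5, 3.75).
  primal value c^T x* = 45.
Solving the dual: y* = (5, 0, 1).
  dual value b^T y* = 45.
Strong duality: c^T x* = b^T y*. Confirmed.

45


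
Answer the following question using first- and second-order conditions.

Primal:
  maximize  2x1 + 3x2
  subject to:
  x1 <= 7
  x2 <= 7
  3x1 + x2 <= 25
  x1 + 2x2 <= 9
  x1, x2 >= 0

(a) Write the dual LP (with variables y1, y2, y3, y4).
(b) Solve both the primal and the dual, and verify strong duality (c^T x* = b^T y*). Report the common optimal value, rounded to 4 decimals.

The standard primal-dual pair for 'max c^T x s.t. A x <= b, x >= 0' is:
  Dual:  min b^T y  s.t.  A^T y >= c,  y >= 0.

So the dual LP is:
  minimize  7y1 + 7y2 + 25y3 + 9y4
  subject to:
    y1 + 3y3 + y4 >= 2
    y2 + y3 + 2y4 >= 3
    y1, y2, y3, y4 >= 0

Solving the primal: x* = (7, 1).
  primal value c^T x* = 17.
Solving the dual: y* = (0.5, 0, 0, 1.5).
  dual value b^T y* = 17.
Strong duality: c^T x* = b^T y*. Confirmed.

17


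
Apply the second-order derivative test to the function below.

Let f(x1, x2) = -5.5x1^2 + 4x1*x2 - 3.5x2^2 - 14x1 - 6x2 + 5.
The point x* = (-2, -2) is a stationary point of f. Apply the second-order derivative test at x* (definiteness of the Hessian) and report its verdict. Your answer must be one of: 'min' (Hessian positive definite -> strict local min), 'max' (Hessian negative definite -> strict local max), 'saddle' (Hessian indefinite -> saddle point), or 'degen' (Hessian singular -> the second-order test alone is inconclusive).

Compute the Hessian H = grad^2 f:
  H = [[-11, 4], [4, -7]]
Verify stationarity: grad f(x*) = H x* + g = (0, 0).
Eigenvalues of H: -13.4721, -4.5279.
Both eigenvalues < 0, so H is negative definite -> x* is a strict local max.

max


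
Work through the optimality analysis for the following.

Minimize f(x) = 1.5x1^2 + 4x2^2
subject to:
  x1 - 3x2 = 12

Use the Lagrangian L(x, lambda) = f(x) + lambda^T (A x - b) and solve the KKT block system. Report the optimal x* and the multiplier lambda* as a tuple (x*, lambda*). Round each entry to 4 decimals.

Form the Lagrangian:
  L(x, lambda) = (1/2) x^T Q x + c^T x + lambda^T (A x - b)
Stationarity (grad_x L = 0): Q x + c + A^T lambda = 0.
Primal feasibility: A x = b.

This gives the KKT block system:
  [ Q   A^T ] [ x     ]   [-c ]
  [ A    0  ] [ lambda ] = [ b ]

Solving the linear system:
  x*      = (2.7429, -3.0857)
  lambda* = (-8.2286)
  f(x*)   = 49.3714

x* = (2.7429, -3.0857), lambda* = (-8.2286)


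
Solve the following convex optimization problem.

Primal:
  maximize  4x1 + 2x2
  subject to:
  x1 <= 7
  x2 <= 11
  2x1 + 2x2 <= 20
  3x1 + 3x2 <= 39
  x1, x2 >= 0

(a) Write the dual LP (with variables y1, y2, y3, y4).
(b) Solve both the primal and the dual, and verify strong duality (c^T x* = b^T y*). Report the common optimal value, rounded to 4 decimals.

The standard primal-dual pair for 'max c^T x s.t. A x <= b, x >= 0' is:
  Dual:  min b^T y  s.t.  A^T y >= c,  y >= 0.

So the dual LP is:
  minimize  7y1 + 11y2 + 20y3 + 39y4
  subject to:
    y1 + 2y3 + 3y4 >= 4
    y2 + 2y3 + 3y4 >= 2
    y1, y2, y3, y4 >= 0

Solving the primal: x* = (7, 3).
  primal value c^T x* = 34.
Solving the dual: y* = (2, 0, 1, 0).
  dual value b^T y* = 34.
Strong duality: c^T x* = b^T y*. Confirmed.

34


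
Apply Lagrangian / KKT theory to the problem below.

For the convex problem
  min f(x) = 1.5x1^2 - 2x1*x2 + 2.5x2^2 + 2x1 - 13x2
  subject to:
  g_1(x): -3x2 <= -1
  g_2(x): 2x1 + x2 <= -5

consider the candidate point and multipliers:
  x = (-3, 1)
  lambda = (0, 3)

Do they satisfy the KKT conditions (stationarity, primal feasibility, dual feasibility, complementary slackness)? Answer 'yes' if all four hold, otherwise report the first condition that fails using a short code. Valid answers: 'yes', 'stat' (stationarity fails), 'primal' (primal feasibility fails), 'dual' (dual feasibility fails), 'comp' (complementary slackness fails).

Gradient of f: grad f(x) = Q x + c = (-9, -2)
Constraint values g_i(x) = a_i^T x - b_i:
  g_1((-3, 1)) = -2
  g_2((-3, 1)) = 0
Stationarity residual: grad f(x) + sum_i lambda_i a_i = (-3, 1)
  -> stationarity FAILS
Primal feasibility (all g_i <= 0): OK
Dual feasibility (all lambda_i >= 0): OK
Complementary slackness (lambda_i * g_i(x) = 0 for all i): OK

Verdict: the first failing condition is stationarity -> stat.

stat


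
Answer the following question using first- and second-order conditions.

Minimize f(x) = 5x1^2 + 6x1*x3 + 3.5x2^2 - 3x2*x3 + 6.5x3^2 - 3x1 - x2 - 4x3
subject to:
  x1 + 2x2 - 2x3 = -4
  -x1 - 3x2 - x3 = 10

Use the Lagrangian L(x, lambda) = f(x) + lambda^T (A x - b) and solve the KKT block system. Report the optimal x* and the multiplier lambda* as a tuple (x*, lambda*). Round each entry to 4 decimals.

Form the Lagrangian:
  L(x, lambda) = (1/2) x^T Q x + c^T x + lambda^T (A x - b)
Stationarity (grad_x L = 0): Q x + c + A^T lambda = 0.
Primal feasibility: A x = b.

This gives the KKT block system:
  [ Q   A^T ] [ x     ]   [-c ]
  [ A    0  ] [ lambda ] = [ b ]

Solving the linear system:
  x*      = (0.2217, -3.0831, -0.9723)
  lambda* = (0.1855, -6.4313)
  f(x*)   = 35.6813

x* = (0.2217, -3.0831, -0.9723), lambda* = (0.1855, -6.4313)


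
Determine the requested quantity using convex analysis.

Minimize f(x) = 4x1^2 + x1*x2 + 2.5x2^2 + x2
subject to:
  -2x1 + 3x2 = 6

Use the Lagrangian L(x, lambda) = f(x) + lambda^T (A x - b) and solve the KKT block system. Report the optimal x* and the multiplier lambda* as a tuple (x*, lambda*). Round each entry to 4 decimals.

Form the Lagrangian:
  L(x, lambda) = (1/2) x^T Q x + c^T x + lambda^T (A x - b)
Stationarity (grad_x L = 0): Q x + c + A^T lambda = 0.
Primal feasibility: A x = b.

This gives the KKT block system:
  [ Q   A^T ] [ x     ]   [-c ]
  [ A    0  ] [ lambda ] = [ b ]

Solving the linear system:
  x*      = (-0.8077, 1.4615)
  lambda* = (-2.5)
  f(x*)   = 8.2308

x* = (-0.8077, 1.4615), lambda* = (-2.5)


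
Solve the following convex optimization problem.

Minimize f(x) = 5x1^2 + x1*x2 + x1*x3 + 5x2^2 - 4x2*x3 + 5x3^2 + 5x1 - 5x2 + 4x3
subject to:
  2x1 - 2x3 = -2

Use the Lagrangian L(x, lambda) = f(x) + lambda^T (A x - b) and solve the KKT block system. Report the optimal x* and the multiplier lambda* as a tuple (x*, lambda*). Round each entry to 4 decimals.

Form the Lagrangian:
  L(x, lambda) = (1/2) x^T Q x + c^T x + lambda^T (A x - b)
Stationarity (grad_x L = 0): Q x + c + A^T lambda = 0.
Primal feasibility: A x = b.

This gives the KKT block system:
  [ Q   A^T ] [ x     ]   [-c ]
  [ A    0  ] [ lambda ] = [ b ]

Solving the linear system:
  x*      = (-0.8199, 0.654, 0.1801)
  lambda* = (1.1825)
  f(x*)   = -2.1422

x* = (-0.8199, 0.654, 0.1801), lambda* = (1.1825)


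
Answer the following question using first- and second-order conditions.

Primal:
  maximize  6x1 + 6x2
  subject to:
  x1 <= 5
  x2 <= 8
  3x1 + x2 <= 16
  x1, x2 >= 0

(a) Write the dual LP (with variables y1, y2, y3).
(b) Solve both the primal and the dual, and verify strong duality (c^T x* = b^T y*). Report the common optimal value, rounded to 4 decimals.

The standard primal-dual pair for 'max c^T x s.t. A x <= b, x >= 0' is:
  Dual:  min b^T y  s.t.  A^T y >= c,  y >= 0.

So the dual LP is:
  minimize  5y1 + 8y2 + 16y3
  subject to:
    y1 + 3y3 >= 6
    y2 + y3 >= 6
    y1, y2, y3 >= 0

Solving the primal: x* = (2.6667, 8).
  primal value c^T x* = 64.
Solving the dual: y* = (0, 4, 2).
  dual value b^T y* = 64.
Strong duality: c^T x* = b^T y*. Confirmed.

64


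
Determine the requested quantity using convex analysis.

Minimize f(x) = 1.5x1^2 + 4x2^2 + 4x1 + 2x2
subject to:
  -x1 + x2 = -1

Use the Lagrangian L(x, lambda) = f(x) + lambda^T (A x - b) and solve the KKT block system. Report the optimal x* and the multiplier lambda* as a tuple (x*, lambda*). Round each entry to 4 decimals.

Form the Lagrangian:
  L(x, lambda) = (1/2) x^T Q x + c^T x + lambda^T (A x - b)
Stationarity (grad_x L = 0): Q x + c + A^T lambda = 0.
Primal feasibility: A x = b.

This gives the KKT block system:
  [ Q   A^T ] [ x     ]   [-c ]
  [ A    0  ] [ lambda ] = [ b ]

Solving the linear system:
  x*      = (0.1818, -0.8182)
  lambda* = (4.5455)
  f(x*)   = 1.8182

x* = (0.1818, -0.8182), lambda* = (4.5455)


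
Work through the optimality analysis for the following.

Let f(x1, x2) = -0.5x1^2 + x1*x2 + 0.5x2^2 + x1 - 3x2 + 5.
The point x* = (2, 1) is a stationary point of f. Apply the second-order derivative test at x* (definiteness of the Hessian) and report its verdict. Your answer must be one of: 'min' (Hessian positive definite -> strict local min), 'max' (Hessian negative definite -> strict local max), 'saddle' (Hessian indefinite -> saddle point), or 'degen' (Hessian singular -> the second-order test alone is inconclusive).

Compute the Hessian H = grad^2 f:
  H = [[-1, 1], [1, 1]]
Verify stationarity: grad f(x*) = H x* + g = (0, 0).
Eigenvalues of H: -1.4142, 1.4142.
Eigenvalues have mixed signs, so H is indefinite -> x* is a saddle point.

saddle


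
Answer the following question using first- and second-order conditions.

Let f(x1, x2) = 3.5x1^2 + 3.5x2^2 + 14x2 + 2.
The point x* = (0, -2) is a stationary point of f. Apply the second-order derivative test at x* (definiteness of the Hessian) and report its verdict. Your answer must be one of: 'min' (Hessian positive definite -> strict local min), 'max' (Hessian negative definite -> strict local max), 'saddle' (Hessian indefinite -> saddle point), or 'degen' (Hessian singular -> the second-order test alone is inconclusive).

Compute the Hessian H = grad^2 f:
  H = [[7, 0], [0, 7]]
Verify stationarity: grad f(x*) = H x* + g = (0, 0).
Eigenvalues of H: 7, 7.
Both eigenvalues > 0, so H is positive definite -> x* is a strict local min.

min


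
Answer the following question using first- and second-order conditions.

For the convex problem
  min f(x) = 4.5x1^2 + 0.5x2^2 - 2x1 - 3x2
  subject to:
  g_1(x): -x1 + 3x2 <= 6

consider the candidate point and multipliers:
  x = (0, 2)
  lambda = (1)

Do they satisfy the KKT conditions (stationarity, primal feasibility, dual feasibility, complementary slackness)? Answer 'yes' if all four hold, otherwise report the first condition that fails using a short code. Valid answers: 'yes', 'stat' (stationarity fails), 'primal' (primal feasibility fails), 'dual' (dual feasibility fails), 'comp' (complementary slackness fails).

Gradient of f: grad f(x) = Q x + c = (-2, -1)
Constraint values g_i(x) = a_i^T x - b_i:
  g_1((0, 2)) = 0
Stationarity residual: grad f(x) + sum_i lambda_i a_i = (-3, 2)
  -> stationarity FAILS
Primal feasibility (all g_i <= 0): OK
Dual feasibility (all lambda_i >= 0): OK
Complementary slackness (lambda_i * g_i(x) = 0 for all i): OK

Verdict: the first failing condition is stationarity -> stat.

stat


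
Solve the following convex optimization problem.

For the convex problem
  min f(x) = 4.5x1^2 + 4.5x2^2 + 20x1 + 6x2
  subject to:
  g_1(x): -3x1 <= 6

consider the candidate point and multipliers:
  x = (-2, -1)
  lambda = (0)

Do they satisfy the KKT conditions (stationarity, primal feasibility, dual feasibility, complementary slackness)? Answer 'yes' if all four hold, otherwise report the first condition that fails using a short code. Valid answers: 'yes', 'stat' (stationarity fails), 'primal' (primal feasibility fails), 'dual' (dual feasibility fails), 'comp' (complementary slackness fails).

Gradient of f: grad f(x) = Q x + c = (2, -3)
Constraint values g_i(x) = a_i^T x - b_i:
  g_1((-2, -1)) = 0
Stationarity residual: grad f(x) + sum_i lambda_i a_i = (2, -3)
  -> stationarity FAILS
Primal feasibility (all g_i <= 0): OK
Dual feasibility (all lambda_i >= 0): OK
Complementary slackness (lambda_i * g_i(x) = 0 for all i): OK

Verdict: the first failing condition is stationarity -> stat.

stat


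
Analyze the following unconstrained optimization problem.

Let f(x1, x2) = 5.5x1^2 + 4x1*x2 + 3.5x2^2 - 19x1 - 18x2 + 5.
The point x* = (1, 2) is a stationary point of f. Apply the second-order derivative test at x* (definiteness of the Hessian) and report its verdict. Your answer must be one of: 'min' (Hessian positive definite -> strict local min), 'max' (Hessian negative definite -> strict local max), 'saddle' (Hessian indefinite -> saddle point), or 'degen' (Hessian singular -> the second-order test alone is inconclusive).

Compute the Hessian H = grad^2 f:
  H = [[11, 4], [4, 7]]
Verify stationarity: grad f(x*) = H x* + g = (0, 0).
Eigenvalues of H: 4.5279, 13.4721.
Both eigenvalues > 0, so H is positive definite -> x* is a strict local min.

min


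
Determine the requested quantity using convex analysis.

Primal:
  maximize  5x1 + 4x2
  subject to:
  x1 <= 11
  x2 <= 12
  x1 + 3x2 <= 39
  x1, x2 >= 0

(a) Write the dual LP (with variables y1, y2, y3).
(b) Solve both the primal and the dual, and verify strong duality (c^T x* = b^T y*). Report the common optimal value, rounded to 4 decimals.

The standard primal-dual pair for 'max c^T x s.t. A x <= b, x >= 0' is:
  Dual:  min b^T y  s.t.  A^T y >= c,  y >= 0.

So the dual LP is:
  minimize  11y1 + 12y2 + 39y3
  subject to:
    y1 + y3 >= 5
    y2 + 3y3 >= 4
    y1, y2, y3 >= 0

Solving the primal: x* = (11, 9.3333).
  primal value c^T x* = 92.3333.
Solving the dual: y* = (3.6667, 0, 1.3333).
  dual value b^T y* = 92.3333.
Strong duality: c^T x* = b^T y*. Confirmed.

92.3333


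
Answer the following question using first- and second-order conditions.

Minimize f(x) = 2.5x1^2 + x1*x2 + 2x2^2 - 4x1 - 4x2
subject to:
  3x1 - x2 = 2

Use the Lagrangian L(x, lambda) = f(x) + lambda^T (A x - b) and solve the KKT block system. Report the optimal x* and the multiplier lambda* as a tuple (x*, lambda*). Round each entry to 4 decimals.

Form the Lagrangian:
  L(x, lambda) = (1/2) x^T Q x + c^T x + lambda^T (A x - b)
Stationarity (grad_x L = 0): Q x + c + A^T lambda = 0.
Primal feasibility: A x = b.

This gives the KKT block system:
  [ Q   A^T ] [ x     ]   [-c ]
  [ A    0  ] [ lambda ] = [ b ]

Solving the linear system:
  x*      = (0.8936, 0.6809)
  lambda* = (-0.383)
  f(x*)   = -2.766

x* = (0.8936, 0.6809), lambda* = (-0.383)


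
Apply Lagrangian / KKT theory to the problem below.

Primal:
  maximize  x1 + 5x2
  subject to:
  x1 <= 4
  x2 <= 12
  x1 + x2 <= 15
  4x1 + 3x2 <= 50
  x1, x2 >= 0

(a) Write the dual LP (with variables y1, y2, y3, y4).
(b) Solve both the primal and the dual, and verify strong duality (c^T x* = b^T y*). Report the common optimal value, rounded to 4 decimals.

The standard primal-dual pair for 'max c^T x s.t. A x <= b, x >= 0' is:
  Dual:  min b^T y  s.t.  A^T y >= c,  y >= 0.

So the dual LP is:
  minimize  4y1 + 12y2 + 15y3 + 50y4
  subject to:
    y1 + y3 + 4y4 >= 1
    y2 + y3 + 3y4 >= 5
    y1, y2, y3, y4 >= 0

Solving the primal: x* = (3, 12).
  primal value c^T x* = 63.
Solving the dual: y* = (0, 4, 1, 0).
  dual value b^T y* = 63.
Strong duality: c^T x* = b^T y*. Confirmed.

63


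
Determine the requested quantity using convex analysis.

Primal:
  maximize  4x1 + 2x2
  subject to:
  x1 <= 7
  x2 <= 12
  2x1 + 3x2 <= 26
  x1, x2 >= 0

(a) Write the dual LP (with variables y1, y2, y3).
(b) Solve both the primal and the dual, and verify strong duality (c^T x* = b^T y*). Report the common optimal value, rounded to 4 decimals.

The standard primal-dual pair for 'max c^T x s.t. A x <= b, x >= 0' is:
  Dual:  min b^T y  s.t.  A^T y >= c,  y >= 0.

So the dual LP is:
  minimize  7y1 + 12y2 + 26y3
  subject to:
    y1 + 2y3 >= 4
    y2 + 3y3 >= 2
    y1, y2, y3 >= 0

Solving the primal: x* = (7, 4).
  primal value c^T x* = 36.
Solving the dual: y* = (2.6667, 0, 0.6667).
  dual value b^T y* = 36.
Strong duality: c^T x* = b^T y*. Confirmed.

36


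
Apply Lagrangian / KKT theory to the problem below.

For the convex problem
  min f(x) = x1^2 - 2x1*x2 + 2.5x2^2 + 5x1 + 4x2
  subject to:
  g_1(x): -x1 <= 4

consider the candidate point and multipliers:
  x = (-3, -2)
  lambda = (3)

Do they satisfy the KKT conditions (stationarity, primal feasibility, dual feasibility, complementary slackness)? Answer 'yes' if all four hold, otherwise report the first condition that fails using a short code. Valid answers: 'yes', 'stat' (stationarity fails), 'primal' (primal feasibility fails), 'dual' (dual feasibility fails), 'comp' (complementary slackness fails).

Gradient of f: grad f(x) = Q x + c = (3, 0)
Constraint values g_i(x) = a_i^T x - b_i:
  g_1((-3, -2)) = -1
Stationarity residual: grad f(x) + sum_i lambda_i a_i = (0, 0)
  -> stationarity OK
Primal feasibility (all g_i <= 0): OK
Dual feasibility (all lambda_i >= 0): OK
Complementary slackness (lambda_i * g_i(x) = 0 for all i): FAILS

Verdict: the first failing condition is complementary_slackness -> comp.

comp


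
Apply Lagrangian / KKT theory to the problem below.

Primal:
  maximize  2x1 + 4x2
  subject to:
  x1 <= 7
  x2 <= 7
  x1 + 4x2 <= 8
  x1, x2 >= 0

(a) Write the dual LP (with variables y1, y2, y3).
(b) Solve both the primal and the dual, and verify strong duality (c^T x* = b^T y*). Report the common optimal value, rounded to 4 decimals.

The standard primal-dual pair for 'max c^T x s.t. A x <= b, x >= 0' is:
  Dual:  min b^T y  s.t.  A^T y >= c,  y >= 0.

So the dual LP is:
  minimize  7y1 + 7y2 + 8y3
  subject to:
    y1 + y3 >= 2
    y2 + 4y3 >= 4
    y1, y2, y3 >= 0

Solving the primal: x* = (7, 0.25).
  primal value c^T x* = 15.
Solving the dual: y* = (1, 0, 1).
  dual value b^T y* = 15.
Strong duality: c^T x* = b^T y*. Confirmed.

15


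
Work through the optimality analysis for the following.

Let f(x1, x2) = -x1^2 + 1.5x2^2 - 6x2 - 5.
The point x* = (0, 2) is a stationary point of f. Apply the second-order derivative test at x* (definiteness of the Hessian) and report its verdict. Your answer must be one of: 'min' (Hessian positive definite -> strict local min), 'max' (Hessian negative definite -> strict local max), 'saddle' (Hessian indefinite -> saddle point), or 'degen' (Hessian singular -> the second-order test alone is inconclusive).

Compute the Hessian H = grad^2 f:
  H = [[-2, 0], [0, 3]]
Verify stationarity: grad f(x*) = H x* + g = (0, 0).
Eigenvalues of H: -2, 3.
Eigenvalues have mixed signs, so H is indefinite -> x* is a saddle point.

saddle


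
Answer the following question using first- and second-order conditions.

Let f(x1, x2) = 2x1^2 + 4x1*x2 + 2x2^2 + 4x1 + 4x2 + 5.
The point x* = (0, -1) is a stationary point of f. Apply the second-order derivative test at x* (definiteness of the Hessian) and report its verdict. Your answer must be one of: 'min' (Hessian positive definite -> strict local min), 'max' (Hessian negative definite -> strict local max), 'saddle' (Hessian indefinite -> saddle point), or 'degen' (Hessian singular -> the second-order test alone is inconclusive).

Compute the Hessian H = grad^2 f:
  H = [[4, 4], [4, 4]]
Verify stationarity: grad f(x*) = H x* + g = (0, 0).
Eigenvalues of H: 0, 8.
H has a zero eigenvalue (singular; positive semidefinite but not definite), so H is neither positive definite, negative definite, nor indefinite. The second-order test alone is inconclusive -> degen.
(Indeed, f is constant along the null direction of H through x*, so x* is not a strict local extremum.)

degen


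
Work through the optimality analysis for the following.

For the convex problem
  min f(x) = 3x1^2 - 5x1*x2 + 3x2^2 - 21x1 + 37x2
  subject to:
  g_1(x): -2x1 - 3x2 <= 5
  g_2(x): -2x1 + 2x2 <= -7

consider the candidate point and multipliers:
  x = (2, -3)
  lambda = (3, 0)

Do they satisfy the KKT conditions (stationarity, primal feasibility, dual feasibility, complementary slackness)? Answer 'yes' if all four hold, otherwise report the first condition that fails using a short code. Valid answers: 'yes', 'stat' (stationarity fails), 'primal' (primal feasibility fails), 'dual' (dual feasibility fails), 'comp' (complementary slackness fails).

Gradient of f: grad f(x) = Q x + c = (6, 9)
Constraint values g_i(x) = a_i^T x - b_i:
  g_1((2, -3)) = 0
  g_2((2, -3)) = -3
Stationarity residual: grad f(x) + sum_i lambda_i a_i = (0, 0)
  -> stationarity OK
Primal feasibility (all g_i <= 0): OK
Dual feasibility (all lambda_i >= 0): OK
Complementary slackness (lambda_i * g_i(x) = 0 for all i): OK

Verdict: yes, KKT holds.

yes
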